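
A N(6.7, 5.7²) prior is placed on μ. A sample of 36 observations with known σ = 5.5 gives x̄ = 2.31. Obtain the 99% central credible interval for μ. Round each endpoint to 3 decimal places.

[0.089, 4.752]

Posterior precision = 1/5.7² + 36/5.5² = 0.0308 + 1.1901 = 1.2209, so posterior SD = 0.9050.
Posterior mean = (6.7/5.7² + 36·2.31/5.5²) / 1.2209 = 2.4207.
Interval: 2.4207 ± 2.576 × 0.9050 → [0.089, 4.752].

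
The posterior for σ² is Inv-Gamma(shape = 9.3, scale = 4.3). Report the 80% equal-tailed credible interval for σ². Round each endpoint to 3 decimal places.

[0.322, 0.759]

Inverse-Gamma(9.3, 4.3) quantiles: F⁻¹(0.1) and F⁻¹(0.9).
Equivalently, 1/σ² ~ Gamma(9.3, rate = 4.3); invert its 0.9 and 0.1 quantiles.
Posterior mean ≈ 0.518, SD ≈ 0.192; a Normal approximation gives roughly [0.272, 0.764].
Exact: lower = 0.322; upper = 0.759.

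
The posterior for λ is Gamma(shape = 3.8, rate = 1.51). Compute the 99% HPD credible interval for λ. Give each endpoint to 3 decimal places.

[0.220, 6.500]

The posterior is unimodal and skewed, so the HPD interval has equal density at both endpoints and is the shortest 99% interval.
Solving f(0.220) = f(6.500) with F(6.500) − F(0.220) = 0.99 gives [0.220, 6.500].
For comparison, the equal-tailed interval is [0.397, 7.050]; the HPD is narrower and shifted toward the mode.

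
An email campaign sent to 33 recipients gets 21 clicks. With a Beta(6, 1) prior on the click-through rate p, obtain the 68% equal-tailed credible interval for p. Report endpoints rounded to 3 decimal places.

Posterior: Beta(6+21, 1+12) = Beta(27, 13).
Equal-tailed 68% interval: the 0.16 and 0.84 quantiles of Beta(27, 13).
Posterior mean ≈ 0.675, SD ≈ 0.073; a Normal approximation gives roughly [0.602, 0.748].
Exact: F⁻¹(0.16) = 0.602; F⁻¹(0.84) = 0.748.

[0.602, 0.748]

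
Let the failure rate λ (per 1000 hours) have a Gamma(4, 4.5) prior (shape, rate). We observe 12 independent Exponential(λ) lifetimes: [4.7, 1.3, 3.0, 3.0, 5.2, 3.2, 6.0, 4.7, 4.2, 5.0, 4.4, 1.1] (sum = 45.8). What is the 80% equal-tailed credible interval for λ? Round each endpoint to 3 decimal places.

Posterior: Gamma(4+12, 4.5+45.8) = Gamma(16, 50.3) (shape, rate).
Equal-tailed 80% interval: Gamma(16, 50.3) quantiles at 0.1 and 0.9.
Posterior mean ≈ 0.318, SD ≈ 0.080; a Normal approximation gives roughly [0.216, 0.420].
Exact: lower = 0.221; upper = 0.423.

[0.221, 0.423]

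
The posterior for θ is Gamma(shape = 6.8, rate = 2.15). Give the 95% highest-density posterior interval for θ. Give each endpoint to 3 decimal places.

The posterior is unimodal and skewed, so the HPD interval has equal density at both endpoints and is the shortest 95% interval.
Solving f(1.037) = f(5.575) with F(5.575) − F(1.037) = 0.95 gives [1.037, 5.575].
For comparison, the equal-tailed interval is [1.251, 5.946]; the HPD is narrower and shifted toward the mode.

[1.037, 5.575]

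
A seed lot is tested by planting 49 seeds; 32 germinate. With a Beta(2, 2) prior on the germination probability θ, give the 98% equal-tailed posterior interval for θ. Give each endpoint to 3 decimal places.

Posterior: Beta(2+32, 2+17) = Beta(34, 19).
Equal-tailed 98% interval: the 0.01 and 0.99 quantiles of Beta(34, 19).
Posterior mean ≈ 0.642, SD ≈ 0.065; a Normal approximation gives roughly [0.490, 0.793].
Exact: F⁻¹(0.01) = 0.484; F⁻¹(0.99) = 0.784.

[0.484, 0.784]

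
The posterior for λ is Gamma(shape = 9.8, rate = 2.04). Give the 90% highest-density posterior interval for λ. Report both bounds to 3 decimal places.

The posterior is unimodal and skewed, so the HPD interval has equal density at both endpoints and is the shortest 90% interval.
Solving f(2.327) = f(7.198) with F(7.198) − F(2.327) = 0.90 gives [2.327, 7.198].
For comparison, the equal-tailed interval is [2.587, 7.575]; the HPD is narrower and shifted toward the mode.

[2.327, 7.198]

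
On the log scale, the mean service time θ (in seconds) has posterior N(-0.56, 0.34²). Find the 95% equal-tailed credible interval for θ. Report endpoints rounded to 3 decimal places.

[0.293, 1.112]

On the log scale the 95% interval is -0.56 ± 1.960 × 0.34 = [-1.2264, 0.1064].
Exponentiate: [e^-1.2264, e^0.1064] = [0.293, 1.112].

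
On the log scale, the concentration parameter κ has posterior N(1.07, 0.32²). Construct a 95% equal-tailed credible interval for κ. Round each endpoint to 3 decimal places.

[1.557, 5.459]

On the log scale the 95% interval is 1.07 ± 1.960 × 0.32 = [0.4428, 1.6972].
Exponentiate: [e^0.4428, e^1.6972] = [1.557, 5.459].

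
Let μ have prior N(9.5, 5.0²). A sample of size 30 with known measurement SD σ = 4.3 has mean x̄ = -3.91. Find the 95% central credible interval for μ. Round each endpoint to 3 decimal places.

[-5.107, -2.067]

Posterior precision = 1/5.0² + 30/4.3² = 0.0400 + 1.6225 = 1.6625, so posterior SD = 0.7756.
Posterior mean = (9.5/5.0² + 30·-3.91/4.3²) / 1.6625 = -3.5874.
Interval: -3.5874 ± 1.960 × 0.7756 → [-5.107, -2.067].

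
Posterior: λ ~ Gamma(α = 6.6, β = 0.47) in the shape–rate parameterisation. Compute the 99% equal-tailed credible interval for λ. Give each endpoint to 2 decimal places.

[3.90, 32.04]

Posterior: Gamma(shape 6.6, rate 0.47).
Equal-tailed 99% interval: Gamma(6.6, 0.47) quantiles at 0.005 and 0.995.
Posterior mean ≈ 14.04, SD ≈ 5.47; a Normal approximation gives roughly [-0.04, 28.12].
Exact: lower = 3.90; upper = 32.04.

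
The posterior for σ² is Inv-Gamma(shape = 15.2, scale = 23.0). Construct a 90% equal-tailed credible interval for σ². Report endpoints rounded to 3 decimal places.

Inverse-Gamma(15.2, 23.0) quantiles: F⁻¹(0.05) and F⁻¹(0.95).
Equivalently, 1/σ² ~ Gamma(15.2, rate = 23.0); invert its 0.95 and 0.05 quantiles.
Posterior mean ≈ 1.620, SD ≈ 0.446; a Normal approximation gives roughly [0.886, 2.353].
Exact: lower = 1.039; upper = 2.446.

[1.039, 2.446]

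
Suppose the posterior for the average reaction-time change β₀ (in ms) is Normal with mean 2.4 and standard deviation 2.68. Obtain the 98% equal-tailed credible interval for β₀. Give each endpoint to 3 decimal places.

The posterior is symmetric, so the 98% equal-tailed interval is β₀ = 2.4 ± z·2.68 with z = 2.326.
Half-width: 2.326 × 2.68 = 6.235.
2.4 − 6.235 = -3.835; 2.4 + 6.235 = 8.635.

[-3.835, 8.635]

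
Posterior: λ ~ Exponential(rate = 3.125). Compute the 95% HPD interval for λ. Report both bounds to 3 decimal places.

The exponential density is strictly decreasing on [0, ∞), so the HPD interval is anchored at 0: [0, q] with P(λ ≤ q) = 0.95.
q = −ln(1 − 0.95) / 3.125 = 2.9957 / 3.125 = 0.959.

[0.000, 0.959]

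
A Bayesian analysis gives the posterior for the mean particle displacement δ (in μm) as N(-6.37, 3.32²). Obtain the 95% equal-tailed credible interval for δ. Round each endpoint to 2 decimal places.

[-12.88, 0.14]

The posterior is symmetric, so the 95% equal-tailed interval is δ = -6.37 ± z·3.32 with z = 1.960.
Half-width: 1.960 × 3.32 = 6.51.
-6.37 − 6.51 = -12.88; -6.37 + 6.51 = 0.14.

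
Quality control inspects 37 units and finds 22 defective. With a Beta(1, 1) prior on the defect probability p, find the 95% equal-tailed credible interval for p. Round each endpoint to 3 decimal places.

[0.434, 0.737]

Posterior: Beta(1+22, 1+15) = Beta(23, 16).
Equal-tailed 95% interval: the 0.025 and 0.975 quantiles of Beta(23, 16).
Posterior mean ≈ 0.590, SD ≈ 0.078; a Normal approximation gives roughly [0.437, 0.742].
Exact: F⁻¹(0.025) = 0.434; F⁻¹(0.975) = 0.737.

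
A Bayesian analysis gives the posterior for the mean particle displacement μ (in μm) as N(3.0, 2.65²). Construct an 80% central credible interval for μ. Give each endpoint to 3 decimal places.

The posterior is symmetric, so the 80% equal-tailed interval is μ = 3.0 ± z·2.65 with z = 1.282.
Half-width: 1.282 × 2.65 = 3.396.
3.0 − 3.396 = -0.396; 3.0 + 3.396 = 6.396.

[-0.396, 6.396]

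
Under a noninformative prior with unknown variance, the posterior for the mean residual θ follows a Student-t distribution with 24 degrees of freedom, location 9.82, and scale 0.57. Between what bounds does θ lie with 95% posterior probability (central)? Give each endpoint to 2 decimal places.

The t_24 distribution is symmetric; the 95% interval is 9.82 ± t·0.57 with t_{0.975,24} = 2.064.
Half-width: 2.064 × 0.57 = 1.18.
9.82 − 1.18 = 8.64; 9.82 + 1.18 = 11.00.

[8.64, 11.00]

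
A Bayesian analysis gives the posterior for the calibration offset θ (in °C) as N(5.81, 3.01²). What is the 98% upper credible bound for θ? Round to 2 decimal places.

11.99

Need U with P(θ ≤ U) = 0.98: U = 5.81 + z_{0.02}·3.01.
z = 2.054; U = 5.81 + 2.054 × 3.01 = 11.99.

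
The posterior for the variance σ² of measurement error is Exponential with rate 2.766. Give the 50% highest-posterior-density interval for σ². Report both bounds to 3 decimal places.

The exponential density is strictly decreasing on [0, ∞), so the HPD interval is anchored at 0: [0, q] with P(σ² ≤ q) = 0.50.
q = −ln(1 − 0.50) / 2.766 = 0.6931 / 2.766 = 0.251.

[0.000, 0.251]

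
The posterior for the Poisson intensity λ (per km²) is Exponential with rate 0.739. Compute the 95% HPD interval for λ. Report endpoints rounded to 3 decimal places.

[0.000, 4.054]

The exponential density is strictly decreasing on [0, ∞), so the HPD interval is anchored at 0: [0, q] with P(λ ≤ q) = 0.95.
q = −ln(1 − 0.95) / 0.739 = 2.9957 / 0.739 = 4.054.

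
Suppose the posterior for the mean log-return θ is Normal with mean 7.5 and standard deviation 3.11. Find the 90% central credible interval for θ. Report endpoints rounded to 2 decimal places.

The posterior is symmetric, so the 90% equal-tailed interval is θ = 7.5 ± z·3.11 with z = 1.645.
Half-width: 1.645 × 3.11 = 5.12.
7.5 − 5.12 = 2.38; 7.5 + 5.12 = 12.62.

[2.38, 12.62]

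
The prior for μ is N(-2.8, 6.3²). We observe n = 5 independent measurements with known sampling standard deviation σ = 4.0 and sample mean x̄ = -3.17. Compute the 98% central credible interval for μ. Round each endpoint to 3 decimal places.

Posterior precision = 1/6.3² + 5/4.0² = 0.0252 + 0.3125 = 0.3377, so posterior SD = 1.7208.
Posterior mean = (-2.8/6.3² + 5·-3.17/4.0²) / 0.3377 = -3.1424.
Interval: -3.1424 ± 2.326 × 1.7208 → [-7.146, 0.861].

[-7.146, 0.861]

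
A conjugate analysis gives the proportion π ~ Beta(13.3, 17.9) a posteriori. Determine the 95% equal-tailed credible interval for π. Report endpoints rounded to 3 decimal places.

[0.261, 0.600]

Posterior: Beta(13.3, 17.9).
Equal-tailed 95% interval: the 0.025 and 0.975 quantiles of Beta(13.3, 17.9).
Posterior mean ≈ 0.426, SD ≈ 0.087; a Normal approximation gives roughly [0.255, 0.597].
Exact: F⁻¹(0.025) = 0.261; F⁻¹(0.975) = 0.600.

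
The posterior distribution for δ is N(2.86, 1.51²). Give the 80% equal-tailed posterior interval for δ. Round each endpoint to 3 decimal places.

The posterior is symmetric, so the 80% equal-tailed interval is δ = 2.86 ± z·1.51 with z = 1.282.
Half-width: 1.282 × 1.51 = 1.935.
2.86 − 1.935 = 0.925; 2.86 + 1.935 = 4.795.

[0.925, 4.795]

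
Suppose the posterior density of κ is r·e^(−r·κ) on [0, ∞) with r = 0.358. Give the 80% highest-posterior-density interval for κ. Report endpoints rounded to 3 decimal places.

The exponential density is strictly decreasing on [0, ∞), so the HPD interval is anchored at 0: [0, q] with P(κ ≤ q) = 0.80.
q = −ln(1 − 0.80) / 0.358 = 1.6094 / 0.358 = 4.496.

[0.000, 4.496]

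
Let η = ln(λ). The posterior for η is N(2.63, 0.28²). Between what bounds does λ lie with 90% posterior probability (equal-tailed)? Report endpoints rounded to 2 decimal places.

On the log scale the 90% interval is 2.63 ± 1.645 × 0.28 = [2.1694, 3.0906].
Exponentiate: [e^2.1694, e^3.0906] = [8.75, 21.99].

[8.75, 21.99]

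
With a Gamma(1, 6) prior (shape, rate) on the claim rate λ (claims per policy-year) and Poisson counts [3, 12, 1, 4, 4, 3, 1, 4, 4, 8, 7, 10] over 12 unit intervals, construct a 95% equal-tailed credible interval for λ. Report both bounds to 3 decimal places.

Posterior: Gamma(1+61, 6+12) = Gamma(62, 18) (shape, rate).
Equal-tailed 95% interval: Gamma(62, 18) quantiles at 0.025 and 0.975.
Posterior mean ≈ 3.444, SD ≈ 0.437; a Normal approximation gives roughly [2.587, 4.302].
Exact: lower = 2.641; upper = 4.353.

[2.641, 4.353]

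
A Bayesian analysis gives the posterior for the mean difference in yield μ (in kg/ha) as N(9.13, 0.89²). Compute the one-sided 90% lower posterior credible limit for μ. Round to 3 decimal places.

Need L with P(μ ≥ L) = 0.90: L = 9.13 − z_{0.1}·0.89.
z = 1.282; L = 9.13 − 1.282 × 0.89 = 7.989.

7.989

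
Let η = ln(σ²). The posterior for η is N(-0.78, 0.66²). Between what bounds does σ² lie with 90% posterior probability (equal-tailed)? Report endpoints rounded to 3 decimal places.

[0.155, 1.357]

On the log scale the 90% interval is -0.78 ± 1.645 × 0.66 = [-1.8656, 0.3056].
Exponentiate: [e^-1.8656, e^0.3056] = [0.155, 1.357].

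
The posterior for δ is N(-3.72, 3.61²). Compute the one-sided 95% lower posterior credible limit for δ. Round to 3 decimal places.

-9.658

Need L with P(δ ≥ L) = 0.95: L = -3.72 − z_{0.05}·3.61.
z = 1.645; L = -3.72 − 1.645 × 3.61 = -9.658.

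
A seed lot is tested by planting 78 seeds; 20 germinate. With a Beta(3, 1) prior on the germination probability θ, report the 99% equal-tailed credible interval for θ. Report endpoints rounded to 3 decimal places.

[0.165, 0.416]

Posterior: Beta(3+20, 1+58) = Beta(23, 59).
Equal-tailed 99% interval: the 0.005 and 0.995 quantiles of Beta(23, 59).
Posterior mean ≈ 0.280, SD ≈ 0.049; a Normal approximation gives roughly [0.153, 0.408].
Exact: F⁻¹(0.005) = 0.165; F⁻¹(0.995) = 0.416.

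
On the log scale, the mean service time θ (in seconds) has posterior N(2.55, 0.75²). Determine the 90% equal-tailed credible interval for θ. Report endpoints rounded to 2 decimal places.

[3.73, 43.98]

On the log scale the 90% interval is 2.55 ± 1.645 × 0.75 = [1.3164, 3.7836].
Exponentiate: [e^1.3164, e^3.7836] = [3.73, 43.98].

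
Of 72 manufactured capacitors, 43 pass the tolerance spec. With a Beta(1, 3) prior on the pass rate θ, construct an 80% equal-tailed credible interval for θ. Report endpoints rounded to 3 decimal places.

Posterior: Beta(1+43, 3+29) = Beta(44, 32).
Equal-tailed 80% interval: the 0.1 and 0.9 quantiles of Beta(44, 32).
Posterior mean ≈ 0.579, SD ≈ 0.056; a Normal approximation gives roughly [0.507, 0.651].
Exact: F⁻¹(0.1) = 0.506; F⁻¹(0.9) = 0.651.

[0.506, 0.651]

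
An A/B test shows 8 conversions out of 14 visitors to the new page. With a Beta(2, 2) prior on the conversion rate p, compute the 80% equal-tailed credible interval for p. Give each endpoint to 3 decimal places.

[0.406, 0.703]

Posterior: Beta(2+8, 2+6) = Beta(10, 8).
Equal-tailed 80% interval: the 0.1 and 0.9 quantiles of Beta(10, 8).
Posterior mean ≈ 0.556, SD ≈ 0.114; a Normal approximation gives roughly [0.409, 0.702].
Exact: F⁻¹(0.1) = 0.406; F⁻¹(0.9) = 0.703.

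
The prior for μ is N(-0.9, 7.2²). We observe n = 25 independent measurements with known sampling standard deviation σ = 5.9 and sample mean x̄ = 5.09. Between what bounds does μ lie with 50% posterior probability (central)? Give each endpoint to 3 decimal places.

[4.148, 5.719]

Posterior precision = 1/7.2² + 25/5.9² = 0.0193 + 0.7182 = 0.7375, so posterior SD = 1.1645.
Posterior mean = (-0.9/7.2² + 25·5.09/5.9²) / 0.7375 = 4.9333.
Interval: 4.9333 ± 0.674 × 1.1645 → [4.148, 5.719].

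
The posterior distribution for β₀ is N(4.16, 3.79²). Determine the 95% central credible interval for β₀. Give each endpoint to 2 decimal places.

The posterior is symmetric, so the 95% equal-tailed interval is β₀ = 4.16 ± z·3.79 with z = 1.960.
Half-width: 1.960 × 3.79 = 7.43.
4.16 − 7.43 = -3.27; 4.16 + 7.43 = 11.59.

[-3.27, 11.59]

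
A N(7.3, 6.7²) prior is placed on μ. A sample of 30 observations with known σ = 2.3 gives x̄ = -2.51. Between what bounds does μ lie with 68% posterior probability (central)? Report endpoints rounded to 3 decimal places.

Posterior precision = 1/6.7² + 30/2.3² = 0.0223 + 5.6711 = 5.6934, so posterior SD = 0.4191.
Posterior mean = (7.3/6.7² + 30·-2.51/2.3²) / 5.6934 = -2.4716.
Interval: -2.4716 ± 0.994 × 0.4191 → [-2.888, -2.055].

[-2.888, -2.055]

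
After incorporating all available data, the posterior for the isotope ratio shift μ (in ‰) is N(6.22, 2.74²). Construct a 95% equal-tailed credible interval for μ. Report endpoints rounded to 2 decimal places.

The posterior is symmetric, so the 95% equal-tailed interval is μ = 6.22 ± z·2.74 with z = 1.960.
Half-width: 1.960 × 2.74 = 5.37.
6.22 − 5.37 = 0.85; 6.22 + 5.37 = 11.59.

[0.85, 11.59]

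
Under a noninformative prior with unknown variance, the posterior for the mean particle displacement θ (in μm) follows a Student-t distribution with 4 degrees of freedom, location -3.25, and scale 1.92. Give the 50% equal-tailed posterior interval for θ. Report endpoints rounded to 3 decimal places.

[-4.672, -1.828]

The t_4 distribution is symmetric; the 50% interval is -3.25 ± t·1.92 with t_{0.75,4} = 0.741.
Half-width: 0.741 × 1.92 = 1.422.
-3.25 − 1.422 = -4.672; -3.25 + 1.422 = -1.828.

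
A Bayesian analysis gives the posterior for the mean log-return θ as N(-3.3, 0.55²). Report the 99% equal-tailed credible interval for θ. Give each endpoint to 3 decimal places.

The posterior is symmetric, so the 99% equal-tailed interval is θ = -3.3 ± z·0.55 with z = 2.576.
Half-width: 2.576 × 0.55 = 1.417.
-3.3 − 1.417 = -4.717; -3.3 + 1.417 = -1.883.

[-4.717, -1.883]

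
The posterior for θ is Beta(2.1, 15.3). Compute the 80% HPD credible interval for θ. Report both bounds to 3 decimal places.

[0.016, 0.187]

The posterior is unimodal and skewed, so the HPD interval has equal density at both endpoints and is the shortest 80% interval.
Solving f(0.016) = f(0.187) with F(0.187) − F(0.016) = 0.80 gives [0.016, 0.187].
For comparison, the equal-tailed interval is [0.036, 0.225]; the HPD is narrower and shifted toward the mode.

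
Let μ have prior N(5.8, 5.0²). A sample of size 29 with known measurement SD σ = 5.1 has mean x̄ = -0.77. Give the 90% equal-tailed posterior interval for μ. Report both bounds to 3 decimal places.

[-2.073, 0.988]

Posterior precision = 1/5.0² + 29/5.1² = 0.0400 + 1.1150 = 1.1550, so posterior SD = 0.9305.
Posterior mean = (5.8/5.0² + 29·-0.77/5.1²) / 1.1550 = -0.5425.
Interval: -0.5425 ± 1.645 × 0.9305 → [-2.073, 0.988].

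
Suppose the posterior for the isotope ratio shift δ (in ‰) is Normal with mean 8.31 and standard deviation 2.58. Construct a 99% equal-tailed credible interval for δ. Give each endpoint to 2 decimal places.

The posterior is symmetric, so the 99% equal-tailed interval is δ = 8.31 ± z·2.58 with z = 2.576.
Half-width: 2.576 × 2.58 = 6.65.
8.31 − 6.65 = 1.66; 8.31 + 6.65 = 14.96.

[1.66, 14.96]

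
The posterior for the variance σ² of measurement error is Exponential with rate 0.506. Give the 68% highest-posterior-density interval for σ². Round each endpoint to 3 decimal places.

[0.000, 2.252]

The exponential density is strictly decreasing on [0, ∞), so the HPD interval is anchored at 0: [0, q] with P(σ² ≤ q) = 0.68.
q = −ln(1 − 0.68) / 0.506 = 1.1394 / 0.506 = 2.252.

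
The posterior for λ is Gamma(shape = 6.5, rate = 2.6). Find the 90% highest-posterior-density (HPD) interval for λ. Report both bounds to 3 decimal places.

The posterior is unimodal and skewed, so the HPD interval has equal density at both endpoints and is the shortest 90% interval.
Solving f(0.944) = f(3.998) with F(3.998) − F(0.944) = 0.90 gives [0.944, 3.998].
For comparison, the equal-tailed interval is [1.133, 4.300]; the HPD is narrower and shifted toward the mode.

[0.944, 3.998]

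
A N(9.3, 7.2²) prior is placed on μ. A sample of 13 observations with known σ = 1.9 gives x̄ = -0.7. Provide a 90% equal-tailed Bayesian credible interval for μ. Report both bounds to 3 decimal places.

Posterior precision = 1/7.2² + 13/1.9² = 0.0193 + 3.6011 = 3.6204, so posterior SD = 0.5256.
Posterior mean = (9.3/7.2² + 13·-0.7/1.9²) / 3.6204 = -0.6467.
Interval: -0.6467 ± 1.645 × 0.5256 → [-1.511, 0.218].

[-1.511, 0.218]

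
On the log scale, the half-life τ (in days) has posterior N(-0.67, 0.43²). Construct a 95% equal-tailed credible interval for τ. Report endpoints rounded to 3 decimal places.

On the log scale the 95% interval is -0.67 ± 1.960 × 0.43 = [-1.5128, 0.1728].
Exponentiate: [e^-1.5128, e^0.1728] = [0.220, 1.189].

[0.220, 1.189]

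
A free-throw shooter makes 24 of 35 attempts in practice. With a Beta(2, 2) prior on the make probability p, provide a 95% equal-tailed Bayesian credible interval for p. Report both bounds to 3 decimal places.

Posterior: Beta(2+24, 2+11) = Beta(26, 13).
Equal-tailed 95% interval: the 0.025 and 0.975 quantiles of Beta(26, 13).
Posterior mean ≈ 0.667, SD ≈ 0.075; a Normal approximation gives roughly [0.521, 0.813].
Exact: F⁻¹(0.025) = 0.513; F⁻¹(0.975) = 0.804.

[0.513, 0.804]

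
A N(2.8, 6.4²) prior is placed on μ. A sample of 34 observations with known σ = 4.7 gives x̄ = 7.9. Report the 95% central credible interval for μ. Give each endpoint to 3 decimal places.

Posterior precision = 1/6.4² + 34/4.7² = 0.0244 + 1.5392 = 1.5636, so posterior SD = 0.7997.
Posterior mean = (2.8/6.4² + 34·7.9/4.7²) / 1.5636 = 7.8204.
Interval: 7.8204 ± 1.960 × 0.7997 → [6.253, 9.388].

[6.253, 9.388]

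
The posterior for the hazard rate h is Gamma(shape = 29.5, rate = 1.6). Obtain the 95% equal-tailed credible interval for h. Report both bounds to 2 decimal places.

[12.39, 25.66]

Posterior: Gamma(shape 29.5, rate 1.6).
Equal-tailed 95% interval: Gamma(29.5, 1.6) quantiles at 0.025 and 0.975.
Posterior mean ≈ 18.44, SD ≈ 3.39; a Normal approximation gives roughly [11.78, 25.09].
Exact: lower = 12.39; upper = 25.66.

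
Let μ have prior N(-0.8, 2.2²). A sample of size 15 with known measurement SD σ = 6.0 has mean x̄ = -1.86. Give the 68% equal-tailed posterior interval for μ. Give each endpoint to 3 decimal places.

[-2.768, -0.249]

Posterior precision = 1/2.2² + 15/6.0² = 0.2066 + 0.4167 = 0.6233, so posterior SD = 1.2667.
Posterior mean = (-0.8/2.2² + 15·-1.86/6.0²) / 0.6233 = -1.5086.
Interval: -1.5086 ± 0.994 × 1.2667 → [-2.768, -0.249].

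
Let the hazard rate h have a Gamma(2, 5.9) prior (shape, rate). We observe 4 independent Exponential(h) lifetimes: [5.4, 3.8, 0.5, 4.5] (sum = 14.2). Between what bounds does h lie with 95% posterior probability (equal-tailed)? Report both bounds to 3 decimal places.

[0.110, 0.581]

Posterior: Gamma(2+4, 5.9+14.2) = Gamma(6, 20.1) (shape, rate).
Equal-tailed 95% interval: Gamma(6, 20.1) quantiles at 0.025 and 0.975.
Posterior mean ≈ 0.299, SD ≈ 0.122; a Normal approximation gives roughly [0.060, 0.537].
Exact: lower = 0.110; upper = 0.581.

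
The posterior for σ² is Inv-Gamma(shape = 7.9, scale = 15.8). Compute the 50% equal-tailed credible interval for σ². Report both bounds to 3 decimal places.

Inverse-Gamma(7.9, 15.8) quantiles: F⁻¹(0.25) and F⁻¹(0.75).
Equivalently, 1/σ² ~ Gamma(7.9, rate = 15.8); invert its 0.75 and 0.25 quantiles.
Posterior mean ≈ 2.290, SD ≈ 0.943; a Normal approximation gives roughly [1.654, 2.926].
Exact: lower = 1.651; upper = 2.692.

[1.651, 2.692]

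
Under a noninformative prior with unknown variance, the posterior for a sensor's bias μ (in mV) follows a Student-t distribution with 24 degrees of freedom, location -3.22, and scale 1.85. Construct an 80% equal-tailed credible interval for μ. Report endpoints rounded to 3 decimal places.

[-5.658, -0.782]

The t_24 distribution is symmetric; the 80% interval is -3.22 ± t·1.85 with t_{0.9,24} = 1.318.
Half-width: 1.318 × 1.85 = 2.438.
-3.22 − 2.438 = -5.658; -3.22 + 2.438 = -0.782.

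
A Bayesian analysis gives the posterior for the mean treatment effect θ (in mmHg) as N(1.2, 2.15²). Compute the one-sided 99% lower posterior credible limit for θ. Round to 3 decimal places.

-3.802

Need L with P(θ ≥ L) = 0.99: L = 1.2 − z_{0.01}·2.15.
z = 2.326; L = 1.2 − 2.326 × 2.15 = -3.802.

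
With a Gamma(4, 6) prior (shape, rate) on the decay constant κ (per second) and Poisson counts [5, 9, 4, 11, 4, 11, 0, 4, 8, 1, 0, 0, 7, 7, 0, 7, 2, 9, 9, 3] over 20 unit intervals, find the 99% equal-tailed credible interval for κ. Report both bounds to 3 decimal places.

[3.096, 5.126]

Posterior: Gamma(4+101, 6+20) = Gamma(105, 26) (shape, rate).
Equal-tailed 99% interval: Gamma(105, 26) quantiles at 0.005 and 0.995.
Posterior mean ≈ 4.038, SD ≈ 0.394; a Normal approximation gives roughly [3.023, 5.054].
Exact: lower = 3.096; upper = 5.126.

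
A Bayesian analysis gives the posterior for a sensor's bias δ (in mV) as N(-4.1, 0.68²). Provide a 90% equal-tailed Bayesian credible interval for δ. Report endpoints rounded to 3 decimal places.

The posterior is symmetric, so the 90% equal-tailed interval is δ = -4.1 ± z·0.68 with z = 1.645.
Half-width: 1.645 × 0.68 = 1.119.
-4.1 − 1.119 = -5.219; -4.1 + 1.119 = -2.981.

[-5.219, -2.981]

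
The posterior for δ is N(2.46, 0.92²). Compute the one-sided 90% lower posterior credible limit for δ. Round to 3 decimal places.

1.281

Need L with P(δ ≥ L) = 0.90: L = 2.46 − z_{0.1}·0.92.
z = 1.282; L = 2.46 − 1.282 × 0.92 = 1.281.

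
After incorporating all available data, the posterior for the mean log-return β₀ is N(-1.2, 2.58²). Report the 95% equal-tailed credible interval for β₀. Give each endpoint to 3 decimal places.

The posterior is symmetric, so the 95% equal-tailed interval is β₀ = -1.2 ± z·2.58 with z = 1.960.
Half-width: 1.960 × 2.58 = 5.057.
-1.2 − 5.057 = -6.257; -1.2 + 5.057 = 3.857.

[-6.257, 3.857]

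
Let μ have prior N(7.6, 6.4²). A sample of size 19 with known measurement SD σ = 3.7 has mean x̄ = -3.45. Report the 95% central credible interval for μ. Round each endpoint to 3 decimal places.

Posterior precision = 1/6.4² + 19/3.7² = 0.0244 + 1.3879 = 1.4123, so posterior SD = 0.8415.
Posterior mean = (7.6/6.4² + 19·-3.45/3.7²) / 1.4123 = -3.2590.
Interval: -3.2590 ± 1.960 × 0.8415 → [-4.908, -1.610].

[-4.908, -1.610]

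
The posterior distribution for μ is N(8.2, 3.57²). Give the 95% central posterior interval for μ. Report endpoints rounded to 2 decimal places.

The posterior is symmetric, so the 95% equal-tailed interval is μ = 8.2 ± z·3.57 with z = 1.960.
Half-width: 1.960 × 3.57 = 7.00.
8.2 − 7.00 = 1.20; 8.2 + 7.00 = 15.20.

[1.20, 15.20]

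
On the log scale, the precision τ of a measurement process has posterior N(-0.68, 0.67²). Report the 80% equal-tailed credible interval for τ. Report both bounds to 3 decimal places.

[0.215, 1.196]

On the log scale the 80% interval is -0.68 ± 1.282 × 0.67 = [-1.5386, 0.1786].
Exponentiate: [e^-1.5386, e^0.1786] = [0.215, 1.196].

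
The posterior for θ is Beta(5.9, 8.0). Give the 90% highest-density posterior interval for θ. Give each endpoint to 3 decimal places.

The posterior is unimodal and skewed, so the HPD interval has equal density at both endpoints and is the shortest 90% interval.
Solving f(0.212) = f(0.634) with F(0.634) − F(0.212) = 0.90 gives [0.212, 0.634].
For comparison, the equal-tailed interval is [0.220, 0.642]; the HPD is narrower and shifted toward the mode.

[0.212, 0.634]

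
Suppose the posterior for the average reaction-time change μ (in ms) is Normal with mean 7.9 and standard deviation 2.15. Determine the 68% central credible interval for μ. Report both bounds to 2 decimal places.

The posterior is symmetric, so the 68% equal-tailed interval is μ = 7.9 ± z·2.15 with z = 0.994.
Half-width: 0.994 × 2.15 = 2.14.
7.9 − 2.14 = 5.76; 7.9 + 2.14 = 10.04.

[5.76, 10.04]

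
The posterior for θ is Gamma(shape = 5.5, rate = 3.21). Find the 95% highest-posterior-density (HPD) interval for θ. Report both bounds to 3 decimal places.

[0.460, 3.163]

The posterior is unimodal and skewed, so the HPD interval has equal density at both endpoints and is the shortest 95% interval.
Solving f(0.460) = f(3.163) with F(3.163) − F(0.460) = 0.95 gives [0.460, 3.163].
For comparison, the equal-tailed interval is [0.594, 3.414]; the HPD is narrower and shifted toward the mode.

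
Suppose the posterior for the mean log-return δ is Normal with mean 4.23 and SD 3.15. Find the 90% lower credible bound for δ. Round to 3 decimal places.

0.193

Need L with P(δ ≥ L) = 0.90: L = 4.23 − z_{0.1}·3.15.
z = 1.282; L = 4.23 − 1.282 × 3.15 = 0.193.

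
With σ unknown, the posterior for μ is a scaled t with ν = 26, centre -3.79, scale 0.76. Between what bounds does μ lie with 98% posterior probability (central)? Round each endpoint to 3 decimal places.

[-5.674, -1.906]

The t_26 distribution is symmetric; the 98% interval is -3.79 ± t·0.76 with t_{0.99,26} = 2.479.
Half-width: 2.479 × 0.76 = 1.884.
-3.79 − 1.884 = -5.674; -3.79 + 1.884 = -1.906.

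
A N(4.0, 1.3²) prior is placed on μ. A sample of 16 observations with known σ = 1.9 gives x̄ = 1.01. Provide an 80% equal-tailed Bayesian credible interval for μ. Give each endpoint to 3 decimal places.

[0.790, 1.934]

Posterior precision = 1/1.3² + 16/1.9² = 0.5917 + 4.4321 = 5.0238, so posterior SD = 0.4462.
Posterior mean = (4.0/1.3² + 16·1.01/1.9²) / 5.0238 = 1.3622.
Interval: 1.3622 ± 1.282 × 0.4462 → [0.790, 1.934].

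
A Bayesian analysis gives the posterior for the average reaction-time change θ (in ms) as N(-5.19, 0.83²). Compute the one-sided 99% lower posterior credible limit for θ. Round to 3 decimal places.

Need L with P(θ ≥ L) = 0.99: L = -5.19 − z_{0.01}·0.83.
z = 2.326; L = -5.19 − 2.326 × 0.83 = -7.121.

-7.121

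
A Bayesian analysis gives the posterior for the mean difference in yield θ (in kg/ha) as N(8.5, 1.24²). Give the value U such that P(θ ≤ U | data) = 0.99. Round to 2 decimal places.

11.38

Need U with P(θ ≤ U) = 0.99: U = 8.5 + z_{0.01}·1.24.
z = 2.326; U = 8.5 + 2.326 × 1.24 = 11.38.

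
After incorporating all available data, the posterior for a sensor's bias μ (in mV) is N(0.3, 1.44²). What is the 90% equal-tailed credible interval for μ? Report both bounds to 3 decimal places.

The posterior is symmetric, so the 90% equal-tailed interval is μ = 0.3 ± z·1.44 with z = 1.645.
Half-width: 1.645 × 1.44 = 2.369.
0.3 − 2.369 = -2.069; 0.3 + 2.369 = 2.669.

[-2.069, 2.669]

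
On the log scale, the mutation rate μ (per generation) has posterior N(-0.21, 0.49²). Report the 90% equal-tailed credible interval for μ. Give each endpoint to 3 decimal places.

On the log scale the 90% interval is -0.21 ± 1.645 × 0.49 = [-1.0160, 0.5960].
Exponentiate: [e^-1.0160, e^0.5960] = [0.362, 1.815].

[0.362, 1.815]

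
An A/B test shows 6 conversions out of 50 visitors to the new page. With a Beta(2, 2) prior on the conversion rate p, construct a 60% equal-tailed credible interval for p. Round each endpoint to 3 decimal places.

Posterior: Beta(2+6, 2+44) = Beta(8, 46).
Equal-tailed 60% interval: the 0.2 and 0.8 quantiles of Beta(8, 46).
Posterior mean ≈ 0.148, SD ≈ 0.048; a Normal approximation gives roughly [0.108, 0.188].
Exact: F⁻¹(0.2) = 0.107; F⁻¹(0.8) = 0.187.

[0.107, 0.187]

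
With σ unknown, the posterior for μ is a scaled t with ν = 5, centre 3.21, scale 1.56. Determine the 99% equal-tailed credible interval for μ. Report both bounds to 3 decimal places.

The t_5 distribution is symmetric; the 99% interval is 3.21 ± t·1.56 with t_{0.995,5} = 4.032.
Half-width: 4.032 × 1.56 = 6.290.
3.21 − 6.290 = -3.080; 3.21 + 6.290 = 9.500.

[-3.080, 9.500]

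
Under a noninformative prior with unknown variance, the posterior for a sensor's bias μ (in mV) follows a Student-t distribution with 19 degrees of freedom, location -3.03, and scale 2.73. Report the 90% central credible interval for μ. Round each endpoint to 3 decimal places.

[-7.751, 1.691]

The t_19 distribution is symmetric; the 90% interval is -3.03 ± t·2.73 with t_{0.95,19} = 1.729.
Half-width: 1.729 × 2.73 = 4.721.
-3.03 − 4.721 = -7.751; -3.03 + 4.721 = 1.691.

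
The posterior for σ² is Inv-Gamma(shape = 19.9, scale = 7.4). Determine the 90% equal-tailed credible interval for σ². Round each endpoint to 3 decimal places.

Inverse-Gamma(19.9, 7.4) quantiles: F⁻¹(0.05) and F⁻¹(0.95).
Equivalently, 1/σ² ~ Gamma(19.9, rate = 7.4); invert its 0.95 and 0.05 quantiles.
Posterior mean ≈ 0.392, SD ≈ 0.093; a Normal approximation gives roughly [0.239, 0.544].
Exact: lower = 0.267; upper = 0.562.

[0.267, 0.562]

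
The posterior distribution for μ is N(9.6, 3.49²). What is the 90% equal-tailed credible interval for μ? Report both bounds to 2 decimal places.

The posterior is symmetric, so the 90% equal-tailed interval is μ = 9.6 ± z·3.49 with z = 1.645.
Half-width: 1.645 × 3.49 = 5.74.
9.6 − 5.74 = 3.86; 9.6 + 5.74 = 15.34.

[3.86, 15.34]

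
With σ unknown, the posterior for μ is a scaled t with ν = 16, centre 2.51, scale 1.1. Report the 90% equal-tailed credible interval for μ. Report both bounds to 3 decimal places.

[0.590, 4.430]

The t_16 distribution is symmetric; the 90% interval is 2.51 ± t·1.1 with t_{0.95,16} = 1.746.
Half-width: 1.746 × 1.1 = 1.920.
2.51 − 1.920 = 0.590; 2.51 + 1.920 = 4.430.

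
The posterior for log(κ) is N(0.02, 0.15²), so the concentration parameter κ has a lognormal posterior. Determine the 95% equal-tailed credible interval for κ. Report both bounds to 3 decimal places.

[0.760, 1.369]

On the log scale the 95% interval is 0.02 ± 1.960 × 0.15 = [-0.2740, 0.3140].
Exponentiate: [e^-0.2740, e^0.3140] = [0.760, 1.369].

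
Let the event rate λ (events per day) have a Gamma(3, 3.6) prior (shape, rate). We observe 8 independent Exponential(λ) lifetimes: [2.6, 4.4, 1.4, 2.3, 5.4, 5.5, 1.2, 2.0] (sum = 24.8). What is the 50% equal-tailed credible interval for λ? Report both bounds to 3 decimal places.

[0.304, 0.458]

Posterior: Gamma(3+8, 3.6+24.8) = Gamma(11, 28.4) (shape, rate).
Equal-tailed 50% interval: Gamma(11, 28.4) quantiles at 0.25 and 0.75.
Posterior mean ≈ 0.387, SD ≈ 0.117; a Normal approximation gives roughly [0.309, 0.466].
Exact: lower = 0.304; upper = 0.458.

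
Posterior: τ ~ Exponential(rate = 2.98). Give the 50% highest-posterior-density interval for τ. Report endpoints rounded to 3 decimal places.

The exponential density is strictly decreasing on [0, ∞), so the HPD interval is anchored at 0: [0, q] with P(τ ≤ q) = 0.50.
q = −ln(1 − 0.50) / 2.98 = 0.6931 / 2.98 = 0.233.

[0.000, 0.233]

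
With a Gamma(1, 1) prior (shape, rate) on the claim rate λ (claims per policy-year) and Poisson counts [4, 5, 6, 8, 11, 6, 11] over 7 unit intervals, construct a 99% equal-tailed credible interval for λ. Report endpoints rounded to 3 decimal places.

Posterior: Gamma(1+51, 1+7) = Gamma(52, 8) (shape, rate).
Equal-tailed 99% interval: Gamma(52, 8) quantiles at 0.005 and 0.995.
Posterior mean ≈ 6.500, SD ≈ 0.901; a Normal approximation gives roughly [4.178, 8.822].
Exact: lower = 4.413; upper = 9.056.

[4.413, 9.056]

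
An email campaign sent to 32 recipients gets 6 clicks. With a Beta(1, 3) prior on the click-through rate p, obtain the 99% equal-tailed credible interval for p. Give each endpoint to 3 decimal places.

[0.062, 0.389]

Posterior: Beta(1+6, 3+26) = Beta(7, 29).
Equal-tailed 99% interval: the 0.005 and 0.995 quantiles of Beta(7, 29).
Posterior mean ≈ 0.194, SD ≈ 0.065; a Normal approximation gives roughly [0.027, 0.362].
Exact: F⁻¹(0.005) = 0.062; F⁻¹(0.995) = 0.389.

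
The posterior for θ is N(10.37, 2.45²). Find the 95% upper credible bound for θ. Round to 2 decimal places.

14.40

Need U with P(θ ≤ U) = 0.95: U = 10.37 + z_{0.05}·2.45.
z = 1.645; U = 10.37 + 1.645 × 2.45 = 14.40.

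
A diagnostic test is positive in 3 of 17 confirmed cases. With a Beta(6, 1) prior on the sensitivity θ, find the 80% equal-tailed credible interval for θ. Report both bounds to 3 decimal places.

[0.252, 0.503]

Posterior: Beta(6+3, 1+14) = Beta(9, 15).
Equal-tailed 80% interval: the 0.1 and 0.9 quantiles of Beta(9, 15).
Posterior mean ≈ 0.375, SD ≈ 0.097; a Normal approximation gives roughly [0.251, 0.499].
Exact: F⁻¹(0.1) = 0.252; F⁻¹(0.9) = 0.503.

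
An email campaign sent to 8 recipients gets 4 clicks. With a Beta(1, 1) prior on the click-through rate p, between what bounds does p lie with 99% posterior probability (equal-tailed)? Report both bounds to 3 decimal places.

[0.146, 0.854]

Posterior: Beta(1+4, 1+4) = Beta(5, 5).
Equal-tailed 99% interval: the 0.005 and 0.995 quantiles of Beta(5, 5).
Posterior mean ≈ 0.500, SD ≈ 0.151; a Normal approximation gives roughly [0.112, 0.888].
Exact: F⁻¹(0.005) = 0.146; F⁻¹(0.995) = 0.854.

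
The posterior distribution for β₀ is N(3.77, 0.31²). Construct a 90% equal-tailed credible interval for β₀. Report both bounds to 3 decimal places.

[3.260, 4.280]

The posterior is symmetric, so the 90% equal-tailed interval is β₀ = 3.77 ± z·0.31 with z = 1.645.
Half-width: 1.645 × 0.31 = 0.510.
3.77 − 0.510 = 3.260; 3.77 + 0.510 = 4.280.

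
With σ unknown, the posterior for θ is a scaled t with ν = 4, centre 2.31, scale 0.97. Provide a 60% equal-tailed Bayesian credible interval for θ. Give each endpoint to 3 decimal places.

The t_4 distribution is symmetric; the 60% interval is 2.31 ± t·0.97 with t_{0.8,4} = 0.941.
Half-width: 0.941 × 0.97 = 0.913.
2.31 − 0.913 = 1.397; 2.31 + 0.913 = 3.223.

[1.397, 3.223]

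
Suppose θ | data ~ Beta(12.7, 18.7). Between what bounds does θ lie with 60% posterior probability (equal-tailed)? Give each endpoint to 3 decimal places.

[0.330, 0.478]

Posterior: Beta(12.7, 18.7).
Equal-tailed 60% interval: the 0.2 and 0.8 quantiles of Beta(12.7, 18.7).
Posterior mean ≈ 0.404, SD ≈ 0.086; a Normal approximation gives roughly [0.332, 0.477].
Exact: F⁻¹(0.2) = 0.330; F⁻¹(0.8) = 0.478.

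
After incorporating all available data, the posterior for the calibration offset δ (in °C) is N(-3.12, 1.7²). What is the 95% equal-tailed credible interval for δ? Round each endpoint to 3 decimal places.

The posterior is symmetric, so the 95% equal-tailed interval is δ = -3.12 ± z·1.7 with z = 1.960.
Half-width: 1.960 × 1.7 = 3.332.
-3.12 − 3.332 = -6.452; -3.12 + 3.332 = 0.212.

[-6.452, 0.212]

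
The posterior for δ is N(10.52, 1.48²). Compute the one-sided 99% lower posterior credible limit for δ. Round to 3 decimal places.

7.077

Need L with P(δ ≥ L) = 0.99: L = 10.52 − z_{0.01}·1.48.
z = 2.326; L = 10.52 − 2.326 × 1.48 = 7.077.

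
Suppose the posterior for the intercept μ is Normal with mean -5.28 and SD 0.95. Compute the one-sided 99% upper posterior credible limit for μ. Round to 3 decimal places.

-3.070

Need U with P(μ ≤ U) = 0.99: U = -5.28 + z_{0.01}·0.95.
z = 2.326; U = -5.28 + 2.326 × 0.95 = -3.070.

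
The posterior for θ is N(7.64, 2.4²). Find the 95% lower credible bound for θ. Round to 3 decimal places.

Need L with P(θ ≥ L) = 0.95: L = 7.64 − z_{0.05}·2.4.
z = 1.645; L = 7.64 − 1.645 × 2.4 = 3.692.

3.692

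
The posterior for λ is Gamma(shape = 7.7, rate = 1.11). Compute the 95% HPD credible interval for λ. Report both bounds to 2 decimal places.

The posterior is unimodal and skewed, so the HPD interval has equal density at both endpoints and is the shortest 95% interval.
Solving f(2.51) = f(11.91) with F(11.91) − F(2.51) = 0.95 gives [2.51, 11.91].
For comparison, the equal-tailed interval is [2.94, 12.63]; the HPD is narrower and shifted toward the mode.

[2.51, 11.91]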